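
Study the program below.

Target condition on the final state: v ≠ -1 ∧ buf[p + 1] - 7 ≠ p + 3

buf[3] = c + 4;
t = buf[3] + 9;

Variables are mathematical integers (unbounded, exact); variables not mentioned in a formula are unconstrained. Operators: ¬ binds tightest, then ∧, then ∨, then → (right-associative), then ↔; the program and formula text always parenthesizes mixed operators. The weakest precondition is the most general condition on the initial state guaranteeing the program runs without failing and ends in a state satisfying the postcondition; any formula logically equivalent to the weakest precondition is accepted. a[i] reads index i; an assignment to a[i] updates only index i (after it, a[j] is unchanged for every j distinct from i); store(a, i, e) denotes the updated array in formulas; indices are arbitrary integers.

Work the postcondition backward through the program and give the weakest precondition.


Working backward. After the program, the postcondition v ≠ -1 ∧ buf[p + 1] - 7 ≠ p + 3 must hold; in canonical form it is v ≠ -1 ∧ buf[p + 1] ≠ p + 10.
Before t := buf[3] + 9: v ≠ -1 ∧ buf[p + 1] ≠ p + 10
Before buf[3] := c + 4: v ≠ -1 ∧ store(buf, 3, c + 4)[p + 1] ≠ p + 10
Answer: WP = v ≠ -1 ∧ store(buf, 3, c + 4)[p + 1] ≠ p + 10


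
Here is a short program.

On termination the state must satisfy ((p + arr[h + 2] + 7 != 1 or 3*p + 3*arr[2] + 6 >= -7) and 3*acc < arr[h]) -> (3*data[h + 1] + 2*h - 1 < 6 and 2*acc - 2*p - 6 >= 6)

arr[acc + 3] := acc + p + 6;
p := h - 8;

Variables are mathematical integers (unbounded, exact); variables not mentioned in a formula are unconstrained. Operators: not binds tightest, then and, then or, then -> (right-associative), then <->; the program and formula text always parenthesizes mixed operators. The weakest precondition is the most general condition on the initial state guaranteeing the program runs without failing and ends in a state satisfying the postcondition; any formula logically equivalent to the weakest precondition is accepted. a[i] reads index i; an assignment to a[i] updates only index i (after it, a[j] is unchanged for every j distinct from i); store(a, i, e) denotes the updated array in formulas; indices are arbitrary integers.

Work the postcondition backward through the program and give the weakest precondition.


Working backward. After the program, the postcondition ((p + arr[h + 2] + 7 != 1 or 3*p + 3*arr[2] + 6 >= -7) and 3*acc < arr[h]) -> (3*data[h + 1] + 2*h - 1 < 6 and 2*acc - 2*p - 6 >= 6) must hold; in canonical form it is ((arr[h + 2] + p != -6 or 3*arr[2] + 3*p >= -13) and 3*acc < arr[h]) -> (3*data[h + 1] + 2*h < 7 and 2*acc >= 2*p + 12).
Before p := h - 8: ((arr[h + 2] + h != 2 or 3*arr[2] + 3*h >= 11) and 3*acc < arr[h]) -> (3*data[h + 1] + 2*h < 7 and 2*acc >= 2*h - 4)
Before arr[acc + 3] := acc + p + 6: ((store(arr, acc + 3, acc + p + 6)[h + 2] + h != 2 or 3*store(arr, acc + 3, acc + p + 6)[2] + 3*h >= 11) and 3*acc < store(arr, acc + 3, acc + p + 6)[h]) -> (3*data[h + 1] + 2*h < 7 and 2*acc >= 2*h - 4)
Answer: WP = ((store(arr, acc + 3, acc + p + 6)[h + 2] + h != 2 or 3*store(arr, acc + 3, acc + p + 6)[2] + 3*h >= 11) and 3*acc < store(arr, acc + 3, acc + p + 6)[h]) -> (3*data[h + 1] + 2*h < 7 and 2*acc >= 2*h - 4)


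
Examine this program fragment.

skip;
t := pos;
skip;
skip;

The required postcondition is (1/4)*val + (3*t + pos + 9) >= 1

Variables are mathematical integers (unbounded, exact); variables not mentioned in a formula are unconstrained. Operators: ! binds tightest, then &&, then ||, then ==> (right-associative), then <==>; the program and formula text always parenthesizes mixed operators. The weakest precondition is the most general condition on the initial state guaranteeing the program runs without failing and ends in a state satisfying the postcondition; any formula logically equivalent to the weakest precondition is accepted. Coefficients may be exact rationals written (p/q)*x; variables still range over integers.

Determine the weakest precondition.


Working backward. After the program, the postcondition (1/4)*val + (3*t + pos + 9) >= 1 must hold; in canonical form it is pos + 3*t + (1/4)*val >= -8.
Before skip: pos + 3*t + (1/4)*val >= -8
Before skip: pos + 3*t + (1/4)*val >= -8
Before t := pos: 4*pos + (1/4)*val >= -8
Before skip: 4*pos + (1/4)*val >= -8
Answer: WP = 4*pos + (1/4)*val >= -8


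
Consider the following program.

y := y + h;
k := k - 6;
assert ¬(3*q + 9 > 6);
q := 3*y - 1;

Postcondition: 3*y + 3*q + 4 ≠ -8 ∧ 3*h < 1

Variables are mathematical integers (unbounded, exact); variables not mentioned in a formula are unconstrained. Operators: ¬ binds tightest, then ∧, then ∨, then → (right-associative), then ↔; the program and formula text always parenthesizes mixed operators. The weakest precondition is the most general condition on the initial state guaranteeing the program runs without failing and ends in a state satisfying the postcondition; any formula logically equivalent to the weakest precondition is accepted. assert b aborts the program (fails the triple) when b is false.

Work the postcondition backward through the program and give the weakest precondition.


Working backward. After the program, the postcondition 3*y + 3*q + 4 ≠ -8 ∧ 3*h < 1 must hold; in canonical form it is 3*q + 3*y ≠ -12 ∧ 3*h < 1.
Before q := 3*y - 1: 12*y ≠ -9 ∧ 3*h < 1
Before assert ¬(3*q + 9 > 6): (¬(3*q > -3)) ∧ 12*y ≠ -9 ∧ 3*h < 1
Before k := k - 6: (¬(3*q > -3)) ∧ 12*y ≠ -9 ∧ 3*h < 1
Before y := y + h: (¬(3*q > -3)) ∧ 12*h + 12*y ≠ -9 ∧ 3*h < 1
Answer: WP = (¬(3*q > -3)) ∧ 12*h + 12*y ≠ -9 ∧ 3*h < 1


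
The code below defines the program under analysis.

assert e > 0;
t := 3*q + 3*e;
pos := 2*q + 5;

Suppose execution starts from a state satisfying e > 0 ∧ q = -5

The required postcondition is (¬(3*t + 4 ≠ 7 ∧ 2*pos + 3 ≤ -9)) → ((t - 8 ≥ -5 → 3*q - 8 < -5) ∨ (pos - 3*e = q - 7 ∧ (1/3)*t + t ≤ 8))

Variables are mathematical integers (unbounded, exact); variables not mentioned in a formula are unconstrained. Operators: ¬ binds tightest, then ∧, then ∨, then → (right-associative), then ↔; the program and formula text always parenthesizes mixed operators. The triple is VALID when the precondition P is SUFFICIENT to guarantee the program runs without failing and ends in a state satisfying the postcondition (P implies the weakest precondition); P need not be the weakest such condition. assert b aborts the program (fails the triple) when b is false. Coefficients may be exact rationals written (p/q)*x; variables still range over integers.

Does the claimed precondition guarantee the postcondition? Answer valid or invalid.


Working backward. After the program, the postcondition (¬(3*t + 4 ≠ 7 ∧ 2*pos + 3 ≤ -9)) → ((t - 8 ≥ -5 → 3*q - 8 < -5) ∨ (pos - 3*e = q - 7 ∧ (1/3)*t + t ≤ 8)) must hold; in canonical form it is (¬(3*t ≠ 3 ∧ 2*pos ≤ -12)) → ((t ≥ 3 → 3*q < 3) ∨ (pos = 3*e + q - 7 ∧ (4/3)*t ≤ 8)).
Before pos := 2*q + 5: (¬(3*t ≠ 3 ∧ 4*q ≤ -22)) → ((t ≥ 3 → 3*q < 3) ∨ (q = 3*e - 12 ∧ (4/3)*t ≤ 8))
Before t := 3*q + 3*e: (¬(9*e + 9*q ≠ 3 ∧ 4*q ≤ -22)) → ((3*e + 3*q ≥ 3 → 3*q < 3) ∨ (q = 3*e - 12 ∧ 4*e + 4*q ≤ 8))
Before assert e > 0: e > 0 ∧ ((¬(9*e + 9*q ≠ 3 ∧ 4*q ≤ -22)) → ((3*e + 3*q ≥ 3 → 3*q < 3) ∨ (q = 3*e - 12 ∧ 4*e + 4*q ≤ 8)))
The weakest precondition is e > 0 ∧ ((¬(9*e + 9*q ≠ 3 ∧ 4*q ≤ -22)) → ((3*e + 3*q ≥ 3 → 3*q < 3) ∨ (q = 3*e - 12 ∧ 4*e + 4*q ≤ 8))).
Check whether e > 0 ∧ q = -5 implies it.
Every state satisfying the precondition satisfies the weakest precondition: the implication holds.
Answer: valid


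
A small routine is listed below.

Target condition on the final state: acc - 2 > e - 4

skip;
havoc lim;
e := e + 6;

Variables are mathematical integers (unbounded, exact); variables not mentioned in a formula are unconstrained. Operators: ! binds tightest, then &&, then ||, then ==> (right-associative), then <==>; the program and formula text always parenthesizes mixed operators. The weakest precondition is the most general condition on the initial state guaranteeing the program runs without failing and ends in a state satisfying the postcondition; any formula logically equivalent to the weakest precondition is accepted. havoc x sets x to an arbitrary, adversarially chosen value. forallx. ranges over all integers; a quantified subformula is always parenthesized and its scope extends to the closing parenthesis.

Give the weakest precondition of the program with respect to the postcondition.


Working backward. After the program, the postcondition acc - 2 > e - 4 must hold; in canonical form it is acc > e - 2.
Before e := e + 6: acc > e + 4
Before havoc lim: acc > e + 4
Before skip: acc > e + 4
Answer: WP = acc > e + 4


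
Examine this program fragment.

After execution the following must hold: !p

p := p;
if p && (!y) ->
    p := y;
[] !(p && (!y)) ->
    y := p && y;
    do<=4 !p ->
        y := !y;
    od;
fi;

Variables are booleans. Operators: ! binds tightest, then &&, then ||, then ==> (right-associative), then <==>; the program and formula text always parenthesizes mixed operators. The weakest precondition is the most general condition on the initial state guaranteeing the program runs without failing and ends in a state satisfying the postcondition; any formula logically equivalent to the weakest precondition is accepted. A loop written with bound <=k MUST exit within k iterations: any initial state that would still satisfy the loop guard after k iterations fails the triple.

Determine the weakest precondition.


Working backward. After the program, !p must hold.
Then branch requires !y; else branch requires ((!p) ==> (((!p) ==> (((!p) ==> (p && (p ==> (!p)))) && (p ==> (!p)))) && (p ==> (!p)))) && (p ==> (!p)).
Before the if: ((p && (!y)) ==> (!y)) && ((!(p && (!y))) ==> (((!p) ==> (((!p) ==> (((!p) ==> (p && (p ==> (!p)))) && (p ==> (!p)))) && (p ==> (!p)))) && (p ==> (!p))))
Before p := p: ((p && (!y)) ==> (!y)) && ((!(p && (!y))) ==> (((!p) ==> (((!p) ==> (((!p) ==> (p && (p ==> (!p)))) && (p ==> (!p)))) && (p ==> (!p)))) && (p ==> (!p))))
Answer: WP = ((p && (!y)) ==> (!y)) && ((!(p && (!y))) ==> (((!p) ==> (((!p) ==> (((!p) ==> (p && (p ==> (!p)))) && (p ==> (!p)))) && (p ==> (!p)))) && (p ==> (!p))))


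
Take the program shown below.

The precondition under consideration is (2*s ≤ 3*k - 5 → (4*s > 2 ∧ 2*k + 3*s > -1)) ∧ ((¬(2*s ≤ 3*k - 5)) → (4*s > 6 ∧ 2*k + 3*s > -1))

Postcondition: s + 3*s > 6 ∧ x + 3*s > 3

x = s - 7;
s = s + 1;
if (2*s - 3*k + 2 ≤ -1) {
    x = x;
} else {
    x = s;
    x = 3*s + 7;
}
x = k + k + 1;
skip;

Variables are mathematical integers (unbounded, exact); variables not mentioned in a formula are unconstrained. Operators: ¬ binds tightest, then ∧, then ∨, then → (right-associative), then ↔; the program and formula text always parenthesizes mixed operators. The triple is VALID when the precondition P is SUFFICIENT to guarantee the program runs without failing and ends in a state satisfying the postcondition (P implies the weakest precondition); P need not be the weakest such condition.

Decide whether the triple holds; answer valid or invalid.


Working backward. After the program, the postcondition s + 3*s > 6 ∧ x + 3*s > 3 must hold; in canonical form it is 4*s > 6 ∧ 3*s + x > 3.
Before skip: 4*s > 6 ∧ 3*s + x > 3
Before x := k + k + 1: 4*s > 6 ∧ 2*k + 3*s > 2
Then branch requires 4*s > 6 ∧ 2*k + 3*s > 2; else branch requires 4*s > 6 ∧ 2*k + 3*s > 2.
Before the if: (2*s ≤ 3*k - 3 → (4*s > 6 ∧ 2*k + 3*s > 2)) ∧ ((¬(2*s ≤ 3*k - 3)) → (4*s > 6 ∧ 2*k + 3*s > 2))
Before s := s + 1: (2*s ≤ 3*k - 5 → (4*s > 2 ∧ 2*k + 3*s > -1)) ∧ ((¬(2*s ≤ 3*k - 5)) → (4*s > 2 ∧ 2*k + 3*s > -1))
Before x := s - 7: (2*s ≤ 3*k - 5 → (4*s > 2 ∧ 2*k + 3*s > -1)) ∧ ((¬(2*s ≤ 3*k - 5)) → (4*s > 2 ∧ 2*k + 3*s > -1))
The weakest precondition is (2*s ≤ 3*k - 5 → (4*s > 2 ∧ 2*k + 3*s > -1)) ∧ ((¬(2*s ≤ 3*k - 5)) → (4*s > 2 ∧ 2*k + 3*s > -1)).
Check whether (2*s ≤ 3*k - 5 → (4*s > 2 ∧ 2*k + 3*s > -1)) ∧ ((¬(2*s ≤ 3*k - 5)) → (4*s > 6 ∧ 2*k + 3*s > -1)) implies it.
Every state satisfying the precondition satisfies the weakest precondition: the implication holds.
Answer: valid


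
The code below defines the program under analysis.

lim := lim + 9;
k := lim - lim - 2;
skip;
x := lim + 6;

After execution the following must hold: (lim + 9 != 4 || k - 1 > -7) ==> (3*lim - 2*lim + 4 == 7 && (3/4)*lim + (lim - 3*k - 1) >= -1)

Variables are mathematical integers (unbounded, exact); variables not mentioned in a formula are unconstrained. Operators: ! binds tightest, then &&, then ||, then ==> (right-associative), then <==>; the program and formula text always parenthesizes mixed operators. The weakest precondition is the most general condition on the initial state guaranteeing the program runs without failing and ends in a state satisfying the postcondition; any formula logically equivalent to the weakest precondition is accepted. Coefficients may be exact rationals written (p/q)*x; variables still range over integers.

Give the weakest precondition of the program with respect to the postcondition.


Working backward. After the program, the postcondition (lim + 9 != 4 || k - 1 > -7) ==> (3*lim - 2*lim + 4 == 7 && (3/4)*lim + (lim - 3*k - 1) >= -1) must hold; in canonical form it is (lim != -5 || k > -6) ==> (lim == 3 && (7/4)*lim >= 3*k).
Before x := lim + 6: (lim != -5 || k > -6) ==> (lim == 3 && (7/4)*lim >= 3*k)
Before skip: (lim != -5 || k > -6) ==> (lim == 3 && (7/4)*lim >= 3*k)
Before k := lim - lim - 2: lim == 3 && (7/4)*lim >= -6
Before lim := lim + 9: lim == -6 && (7/4)*lim >= -87/4
Answer: WP = lim == -6 && (7/4)*lim >= -87/4


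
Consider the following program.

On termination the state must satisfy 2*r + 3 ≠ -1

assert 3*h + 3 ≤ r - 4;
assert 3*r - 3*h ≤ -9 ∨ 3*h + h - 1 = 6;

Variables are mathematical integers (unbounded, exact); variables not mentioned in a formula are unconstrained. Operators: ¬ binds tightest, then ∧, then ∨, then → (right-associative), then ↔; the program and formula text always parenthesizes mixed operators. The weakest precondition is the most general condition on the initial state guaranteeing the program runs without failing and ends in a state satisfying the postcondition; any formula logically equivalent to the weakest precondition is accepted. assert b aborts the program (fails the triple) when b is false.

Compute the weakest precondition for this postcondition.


Working backward. After the program, the postcondition 2*r + 3 ≠ -1 must hold; in canonical form it is 2*r ≠ -4.
Before assert 3*r - 3*h ≤ -9 ∨ 3*h + h - 1 = 6: (3*r ≤ 3*h - 9 ∨ 4*h = 7) ∧ 2*r ≠ -4
Before assert 3*h + 3 ≤ r - 4: 3*h ≤ r - 7 ∧ (3*r ≤ 3*h - 9 ∨ 4*h = 7) ∧ 2*r ≠ -4
Answer: WP = 3*h ≤ r - 7 ∧ (3*r ≤ 3*h - 9 ∨ 4*h = 7) ∧ 2*r ≠ -4


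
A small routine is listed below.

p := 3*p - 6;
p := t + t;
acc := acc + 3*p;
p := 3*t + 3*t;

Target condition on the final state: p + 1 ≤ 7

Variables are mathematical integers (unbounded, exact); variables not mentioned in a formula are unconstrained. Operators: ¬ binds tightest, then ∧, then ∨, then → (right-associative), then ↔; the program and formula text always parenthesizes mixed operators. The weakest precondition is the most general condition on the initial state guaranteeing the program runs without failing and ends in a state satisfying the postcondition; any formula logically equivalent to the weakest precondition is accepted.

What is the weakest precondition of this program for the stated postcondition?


Working backward. After the program, the postcondition p + 1 ≤ 7 must hold; in canonical form it is p ≤ 6.
Before p := 3*t + 3*t: 6*t ≤ 6
Before acc := acc + 3*p: 6*t ≤ 6
Before p := t + t: 6*t ≤ 6
Before p := 3*p - 6: 6*t ≤ 6
Answer: WP = 6*t ≤ 6


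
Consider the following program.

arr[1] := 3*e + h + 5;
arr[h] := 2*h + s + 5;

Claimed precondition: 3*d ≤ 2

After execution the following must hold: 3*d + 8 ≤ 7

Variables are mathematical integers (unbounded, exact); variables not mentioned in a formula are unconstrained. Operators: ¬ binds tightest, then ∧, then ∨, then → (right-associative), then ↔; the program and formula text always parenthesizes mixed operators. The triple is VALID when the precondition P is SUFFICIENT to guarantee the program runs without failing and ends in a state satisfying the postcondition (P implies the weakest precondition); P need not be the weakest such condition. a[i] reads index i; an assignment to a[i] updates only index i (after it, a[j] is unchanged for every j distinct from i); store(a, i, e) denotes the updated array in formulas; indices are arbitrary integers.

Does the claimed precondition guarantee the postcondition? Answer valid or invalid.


Working backward. After the program, the postcondition 3*d + 8 ≤ 7 must hold; in canonical form it is 3*d ≤ -1.
Before arr[h] := 2*h + s + 5: 3*d ≤ -1
Before arr[1] := 3*e + h + 5: 3*d ≤ -1
The weakest precondition is 3*d ≤ -1.
Check whether 3*d ≤ 2 implies it.
Countermodel: at the initial state d = 0, the precondition holds but the weakest precondition fails.
Answer: invalid


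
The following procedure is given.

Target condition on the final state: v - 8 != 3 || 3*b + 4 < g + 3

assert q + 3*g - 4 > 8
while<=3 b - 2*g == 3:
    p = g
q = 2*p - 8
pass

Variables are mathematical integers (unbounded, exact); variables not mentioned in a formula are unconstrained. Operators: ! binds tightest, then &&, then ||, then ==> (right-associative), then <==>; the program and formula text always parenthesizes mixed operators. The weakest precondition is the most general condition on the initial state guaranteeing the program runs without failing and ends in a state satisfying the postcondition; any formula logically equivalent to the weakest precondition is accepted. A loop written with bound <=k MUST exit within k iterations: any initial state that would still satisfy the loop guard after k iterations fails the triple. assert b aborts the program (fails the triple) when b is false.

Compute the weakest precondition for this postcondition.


Working backward. After the program, the postcondition v - 8 != 3 || 3*b + 4 < g + 3 must hold; in canonical form it is v != 11 || 3*b < g - 1.
Before skip: v != 11 || 3*b < g - 1
Before q := 2*p - 8: v != 11 || 3*b < g - 1
Before the loop (bound <=3), unroll the exhaustion recursion (WP_0 = exit-now case; WP_j = one more guarded iteration, up to j = 3):
  WP_0: (!(b == 2*g + 3)) && (v != 11 || 3*b < g - 1)
  WP_1: (b == 2*g + 3 ==> ((!(b == 2*g + 3)) && (v != 11 || 3*b < g - 1))) && ((!(b == 2*g + 3)) ==> (v != 11 || 3*b < g - 1))
  WP_2: (b == 2*g + 3 ==> ((b == 2*g + 3 ==> ((!(b == 2*g + 3)) && (v != 11 || 3*b < g - 1))) && ((!(b == 2*g + 3)) ==> (v != 11 || 3*b < g - 1)))) && ((!(b == 2*g + 3)) ==> (v != 11 || 3*b < g - 1))
  WP_3: (b == 2*g + 3 ==> ((b == 2*g + 3 ==> ((b == 2*g + 3 ==> ((!(b == 2*g + 3)) && (v != 11 || 3*b < g - 1))) && ((!(b == 2*g + 3)) ==> (v != 11 || 3*b < g - 1)))) && ((!(b == 2*g + 3)) ==> (v != 11 || 3*b < g - 1)))) && ((!(b == 2*g + 3)) ==> (v != 11 || 3*b < g - 1))
So before the loop: (b == 2*g + 3 ==> ((b == 2*g + 3 ==> ((b == 2*g + 3 ==> ((!(b == 2*g + 3)) && (v != 11 || 3*b < g - 1))) && ((!(b == 2*g + 3)) ==> (v != 11 || 3*b < g - 1)))) && ((!(b == 2*g + 3)) ==> (v != 11 || 3*b < g - 1)))) && ((!(b == 2*g + 3)) ==> (v != 11 || 3*b < g - 1))
Before assert q + 3*g - 4 > 8: 3*g + q > 12 && (b == 2*g + 3 ==> ((b == 2*g + 3 ==> ((b == 2*g + 3 ==> ((!(b == 2*g + 3)) && (v != 11 || 3*b < g - 1))) && ((!(b == 2*g + 3)) ==> (v != 11 || 3*b < g - 1)))) && ((!(b == 2*g + 3)) ==> (v != 11 || 3*b < g - 1)))) && ((!(b == 2*g + 3)) ==> (v != 11 || 3*b < g - 1))
Answer: WP = 3*g + q > 12 && (b == 2*g + 3 ==> ((b == 2*g + 3 ==> ((b == 2*g + 3 ==> ((!(b == 2*g + 3)) && (v != 11 || 3*b < g - 1))) && ((!(b == 2*g + 3)) ==> (v != 11 || 3*b < g - 1)))) && ((!(b == 2*g + 3)) ==> (v != 11 || 3*b < g - 1)))) && ((!(b == 2*g + 3)) ==> (v != 11 || 3*b < g - 1))


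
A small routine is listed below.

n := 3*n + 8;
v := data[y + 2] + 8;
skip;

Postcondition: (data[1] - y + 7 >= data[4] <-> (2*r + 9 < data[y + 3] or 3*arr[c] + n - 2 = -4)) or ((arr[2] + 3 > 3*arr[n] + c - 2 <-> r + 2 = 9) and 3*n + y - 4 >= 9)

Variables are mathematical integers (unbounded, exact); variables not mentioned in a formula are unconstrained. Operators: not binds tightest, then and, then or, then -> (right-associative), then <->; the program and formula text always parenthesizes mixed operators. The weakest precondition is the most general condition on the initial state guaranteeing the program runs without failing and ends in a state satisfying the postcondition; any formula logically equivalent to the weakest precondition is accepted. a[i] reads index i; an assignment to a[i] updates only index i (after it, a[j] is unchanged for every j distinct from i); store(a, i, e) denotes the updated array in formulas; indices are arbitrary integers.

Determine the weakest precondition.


Working backward. After the program, the postcondition (data[1] - y + 7 >= data[4] <-> (2*r + 9 < data[y + 3] or 3*arr[c] + n - 2 = -4)) or ((arr[2] + 3 > 3*arr[n] + c - 2 <-> r + 2 = 9) and 3*n + y - 4 >= 9) must hold; in canonical form it is (data[1] >= data[4] + y - 7 <-> (2*r < data[y + 3] - 9 or 3*arr[c] + n = -2)) or ((arr[2] > 3*arr[n] + c - 5 <-> r = 7) and 3*n + y >= 13).
Before skip: (data[1] >= data[4] + y - 7 <-> (2*r < data[y + 3] - 9 or 3*arr[c] + n = -2)) or ((arr[2] > 3*arr[n] + c - 5 <-> r = 7) and 3*n + y >= 13)
Before v := data[y + 2] + 8: (data[1] >= data[4] + y - 7 <-> (2*r < data[y + 3] - 9 or 3*arr[c] + n = -2)) or ((arr[2] > 3*arr[n] + c - 5 <-> r = 7) and 3*n + y >= 13)
Before n := 3*n + 8: (data[1] >= data[4] + y - 7 <-> (2*r < data[y + 3] - 9 or 3*arr[c] + 3*n = -10)) or ((arr[2] > 3*arr[3*n + 8] + c - 5 <-> r = 7) and 9*n + y >= -11)
Answer: WP = (data[1] >= data[4] + y - 7 <-> (2*r < data[y + 3] - 9 or 3*arr[c] + 3*n = -10)) or ((arr[2] > 3*arr[3*n + 8] + c - 5 <-> r = 7) and 9*n + y >= -11)


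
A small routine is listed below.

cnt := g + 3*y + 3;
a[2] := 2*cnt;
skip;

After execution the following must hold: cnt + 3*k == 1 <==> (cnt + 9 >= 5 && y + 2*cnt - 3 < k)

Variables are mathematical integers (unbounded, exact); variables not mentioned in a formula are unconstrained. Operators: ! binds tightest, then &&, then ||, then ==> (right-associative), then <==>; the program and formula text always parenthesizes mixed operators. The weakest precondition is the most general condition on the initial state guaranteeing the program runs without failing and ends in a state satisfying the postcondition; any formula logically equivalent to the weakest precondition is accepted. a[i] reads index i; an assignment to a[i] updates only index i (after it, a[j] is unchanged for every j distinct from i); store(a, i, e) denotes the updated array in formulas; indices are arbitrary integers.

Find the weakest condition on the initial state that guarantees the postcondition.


Working backward. After the program, the postcondition cnt + 3*k == 1 <==> (cnt + 9 >= 5 && y + 2*cnt - 3 < k) must hold; in canonical form it is cnt + 3*k == 1 <==> (cnt >= -4 && 2*cnt + y < k + 3).
Before skip: cnt + 3*k == 1 <==> (cnt >= -4 && 2*cnt + y < k + 3)
Before a[2] := 2*cnt: cnt + 3*k == 1 <==> (cnt >= -4 && 2*cnt + y < k + 3)
Before cnt := g + 3*y + 3: g + 3*k + 3*y == -2 <==> (g + 3*y >= -7 && 2*g + 7*y < k - 3)
Answer: WP = g + 3*k + 3*y == -2 <==> (g + 3*y >= -7 && 2*g + 7*y < k - 3)


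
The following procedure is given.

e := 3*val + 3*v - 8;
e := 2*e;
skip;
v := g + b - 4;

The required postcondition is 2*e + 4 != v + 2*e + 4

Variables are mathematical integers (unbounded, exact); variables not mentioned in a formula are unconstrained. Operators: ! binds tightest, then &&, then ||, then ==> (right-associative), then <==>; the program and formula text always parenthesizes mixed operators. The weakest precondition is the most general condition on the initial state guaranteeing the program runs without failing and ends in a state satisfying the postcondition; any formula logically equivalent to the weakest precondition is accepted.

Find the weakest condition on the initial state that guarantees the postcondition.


Working backward. After the program, the postcondition 2*e + 4 != v + 2*e + 4 must hold; in canonical form it is v != 0.
Before v := g + b - 4: b + g != 4
Before skip: b + g != 4
Before e := 2*e: b + g != 4
Before e := 3*val + 3*v - 8: b + g != 4
Answer: WP = b + g != 4


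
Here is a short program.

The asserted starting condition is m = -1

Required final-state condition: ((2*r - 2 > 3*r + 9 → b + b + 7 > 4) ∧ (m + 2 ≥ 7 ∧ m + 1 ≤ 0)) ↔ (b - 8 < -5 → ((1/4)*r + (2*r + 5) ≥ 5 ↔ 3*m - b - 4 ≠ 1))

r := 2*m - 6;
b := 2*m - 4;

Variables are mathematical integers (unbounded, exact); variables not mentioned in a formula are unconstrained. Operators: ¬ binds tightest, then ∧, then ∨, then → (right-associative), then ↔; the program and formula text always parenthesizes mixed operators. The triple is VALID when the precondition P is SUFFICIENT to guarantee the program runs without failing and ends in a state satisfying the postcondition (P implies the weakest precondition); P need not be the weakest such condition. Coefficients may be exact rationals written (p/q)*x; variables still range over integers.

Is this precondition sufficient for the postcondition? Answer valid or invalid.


Working backward. After the program, the postcondition ((2*r - 2 > 3*r + 9 → b + b + 7 > 4) ∧ (m + 2 ≥ 7 ∧ m + 1 ≤ 0)) ↔ (b - 8 < -5 → ((1/4)*r + (2*r + 5) ≥ 5 ↔ 3*m - b - 4 ≠ 1)) must hold; in canonical form it is ((r < -11 → 2*b > -3) ∧ m ≥ 5 ∧ m ≤ -1) ↔ (b < 3 → ((9/4)*r ≥ 0 ↔ 3*m ≠ b + 5)).
Before b := 2*m - 4: ((r < -11 → 4*m > 5) ∧ m ≥ 5 ∧ m ≤ -1) ↔ (2*m < 7 → ((9/4)*r ≥ 0 ↔ m ≠ 1))
Before r := 2*m - 6: ((2*m < -5 → 4*m > 5) ∧ m ≥ 5 ∧ m ≤ -1) ↔ (2*m < 7 → ((9/2)*m ≥ 27/2 ↔ m ≠ 1))
The weakest precondition is ((2*m < -5 → 4*m > 5) ∧ m ≥ 5 ∧ m ≤ -1) ↔ (2*m < 7 → ((9/2)*m ≥ 27/2 ↔ m ≠ 1)).
Check whether m = -1 implies it.
Every state satisfying the precondition satisfies the weakest precondition: the implication holds.
Answer: valid


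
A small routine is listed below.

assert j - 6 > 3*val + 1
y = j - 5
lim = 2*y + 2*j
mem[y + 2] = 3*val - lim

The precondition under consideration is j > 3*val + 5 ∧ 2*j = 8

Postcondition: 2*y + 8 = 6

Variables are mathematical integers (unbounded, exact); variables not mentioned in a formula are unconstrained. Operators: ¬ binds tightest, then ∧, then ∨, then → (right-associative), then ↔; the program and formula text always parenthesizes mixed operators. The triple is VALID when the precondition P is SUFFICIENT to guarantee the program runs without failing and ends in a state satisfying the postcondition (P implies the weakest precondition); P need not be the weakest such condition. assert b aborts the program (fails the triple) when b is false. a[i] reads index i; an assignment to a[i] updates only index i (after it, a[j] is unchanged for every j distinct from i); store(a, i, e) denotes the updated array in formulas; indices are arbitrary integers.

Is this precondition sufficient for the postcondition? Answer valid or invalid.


Working backward. After the program, the postcondition 2*y + 8 = 6 must hold; in canonical form it is 2*y = -2.
Before mem[y + 2] := 3*val - lim: 2*y = -2
Before lim := 2*y + 2*j: 2*y = -2
Before y := j - 5: 2*j = 8
Before assert j - 6 > 3*val + 1: j > 3*val + 7 ∧ 2*j = 8
The weakest precondition is j > 3*val + 7 ∧ 2*j = 8.
Check whether j > 3*val + 5 ∧ 2*j = 8 implies it.
Countermodel: at the initial state j = 4, val = -1, the precondition holds but the weakest precondition fails.
Answer: invalid


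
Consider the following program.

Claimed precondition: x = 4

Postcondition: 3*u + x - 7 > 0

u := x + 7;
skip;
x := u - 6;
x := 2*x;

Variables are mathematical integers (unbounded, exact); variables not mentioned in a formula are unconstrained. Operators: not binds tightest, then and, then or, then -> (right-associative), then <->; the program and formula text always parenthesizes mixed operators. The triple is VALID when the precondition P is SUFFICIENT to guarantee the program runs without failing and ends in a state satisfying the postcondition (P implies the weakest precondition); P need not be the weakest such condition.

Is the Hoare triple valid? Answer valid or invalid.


Working backward. After the program, the postcondition 3*u + x - 7 > 0 must hold; in canonical form it is 3*u + x > 7.
Before x := 2*x: 3*u + 2*x > 7
Before x := u - 6: 5*u > 19
Before skip: 5*u > 19
Before u := x + 7: 5*x > -16
The weakest precondition is 5*x > -16.
Check whether x = 4 implies it.
Every state satisfying the precondition satisfies the weakest precondition: the implication holds.
Answer: valid


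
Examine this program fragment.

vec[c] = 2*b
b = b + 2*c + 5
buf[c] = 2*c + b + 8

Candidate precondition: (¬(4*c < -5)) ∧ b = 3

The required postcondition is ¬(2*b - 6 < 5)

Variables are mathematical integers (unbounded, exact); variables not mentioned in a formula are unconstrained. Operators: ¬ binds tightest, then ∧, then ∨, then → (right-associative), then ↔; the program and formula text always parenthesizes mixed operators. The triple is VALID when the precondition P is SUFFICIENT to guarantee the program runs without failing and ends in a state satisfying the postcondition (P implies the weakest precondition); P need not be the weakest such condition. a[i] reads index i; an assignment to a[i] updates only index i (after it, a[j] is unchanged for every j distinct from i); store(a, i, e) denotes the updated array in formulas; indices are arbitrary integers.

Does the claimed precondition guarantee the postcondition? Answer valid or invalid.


Working backward. After the program, the postcondition ¬(2*b - 6 < 5) must hold; in canonical form it is ¬(2*b < 11).
Before buf[c] := 2*c + b + 8: ¬(2*b < 11)
Before b := b + 2*c + 5: ¬(2*b + 4*c < 1)
Before vec[c] := 2*b: ¬(2*b + 4*c < 1)
The weakest precondition is ¬(2*b + 4*c < 1).
Check whether (¬(4*c < -5)) ∧ b = 3 implies it.
Every state satisfying the precondition satisfies the weakest precondition: the implication holds.
Answer: valid


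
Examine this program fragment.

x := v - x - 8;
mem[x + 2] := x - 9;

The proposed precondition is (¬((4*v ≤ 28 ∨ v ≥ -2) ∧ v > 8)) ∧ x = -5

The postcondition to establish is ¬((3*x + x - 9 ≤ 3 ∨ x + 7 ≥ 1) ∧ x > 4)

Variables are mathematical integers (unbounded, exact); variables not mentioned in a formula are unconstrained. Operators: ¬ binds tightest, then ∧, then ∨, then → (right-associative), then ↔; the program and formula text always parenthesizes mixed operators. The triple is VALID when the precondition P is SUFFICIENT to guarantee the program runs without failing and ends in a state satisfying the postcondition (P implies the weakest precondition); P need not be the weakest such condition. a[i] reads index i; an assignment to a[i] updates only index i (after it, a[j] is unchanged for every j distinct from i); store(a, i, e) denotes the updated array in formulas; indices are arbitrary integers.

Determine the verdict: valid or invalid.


Working backward. After the program, the postcondition ¬((3*x + x - 9 ≤ 3 ∨ x + 7 ≥ 1) ∧ x > 4) must hold; in canonical form it is ¬((4*x ≤ 12 ∨ x ≥ -6) ∧ x > 4).
Before mem[x + 2] := x - 9: ¬((4*x ≤ 12 ∨ x ≥ -6) ∧ x > 4)
Before x := v - x - 8: ¬((4*v ≤ 4*x + 44 ∨ v ≥ x + 2) ∧ v > x + 12)
The weakest precondition is ¬((4*v ≤ 4*x + 44 ∨ v ≥ x + 2) ∧ v > x + 12).
Check whether (¬((4*v ≤ 28 ∨ v ≥ -2) ∧ v > 8)) ∧ x = -5 implies it.
Countermodel: at the initial state v = 8, x = -5, the precondition holds but the weakest precondition fails.
Answer: invalid


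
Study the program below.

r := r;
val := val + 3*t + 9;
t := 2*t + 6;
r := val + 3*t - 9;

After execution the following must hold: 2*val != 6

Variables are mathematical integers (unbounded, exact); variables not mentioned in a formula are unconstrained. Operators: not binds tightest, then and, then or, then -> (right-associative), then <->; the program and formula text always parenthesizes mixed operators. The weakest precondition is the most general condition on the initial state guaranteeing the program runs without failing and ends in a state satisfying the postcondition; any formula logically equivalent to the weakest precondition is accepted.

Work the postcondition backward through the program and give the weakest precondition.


Working backward. After the program, 2*val != 6 must hold.
Before r := val + 3*t - 9: 2*val != 6
Before t := 2*t + 6: 2*val != 6
Before val := val + 3*t + 9: 6*t + 2*val != -12
Before r := r: 6*t + 2*val != -12
Answer: WP = 6*t + 2*val != -12


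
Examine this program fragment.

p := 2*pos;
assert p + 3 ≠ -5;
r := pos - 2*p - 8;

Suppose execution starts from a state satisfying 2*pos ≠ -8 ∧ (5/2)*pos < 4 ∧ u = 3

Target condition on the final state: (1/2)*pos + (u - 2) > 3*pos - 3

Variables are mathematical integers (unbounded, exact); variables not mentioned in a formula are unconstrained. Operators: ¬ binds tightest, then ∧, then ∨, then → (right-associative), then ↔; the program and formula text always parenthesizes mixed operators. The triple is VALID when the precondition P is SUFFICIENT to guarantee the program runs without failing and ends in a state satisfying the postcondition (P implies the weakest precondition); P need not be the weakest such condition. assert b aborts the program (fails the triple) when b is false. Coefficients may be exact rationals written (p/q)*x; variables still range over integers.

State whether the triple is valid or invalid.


Working backward. After the program, the postcondition (1/2)*pos + (u - 2) > 3*pos - 3 must hold; in canonical form it is u > (5/2)*pos - 1.
Before r := pos - 2*p - 8: u > (5/2)*pos - 1
Before assert p + 3 ≠ -5: p ≠ -8 ∧ u > (5/2)*pos - 1
Before p := 2*pos: 2*pos ≠ -8 ∧ u > (5/2)*pos - 1
The weakest precondition is 2*pos ≠ -8 ∧ u > (5/2)*pos - 1.
Check whether 2*pos ≠ -8 ∧ (5/2)*pos < 4 ∧ u = 3 implies it.
Every state satisfying the precondition satisfies the weakest precondition: the implication holds.
Answer: valid


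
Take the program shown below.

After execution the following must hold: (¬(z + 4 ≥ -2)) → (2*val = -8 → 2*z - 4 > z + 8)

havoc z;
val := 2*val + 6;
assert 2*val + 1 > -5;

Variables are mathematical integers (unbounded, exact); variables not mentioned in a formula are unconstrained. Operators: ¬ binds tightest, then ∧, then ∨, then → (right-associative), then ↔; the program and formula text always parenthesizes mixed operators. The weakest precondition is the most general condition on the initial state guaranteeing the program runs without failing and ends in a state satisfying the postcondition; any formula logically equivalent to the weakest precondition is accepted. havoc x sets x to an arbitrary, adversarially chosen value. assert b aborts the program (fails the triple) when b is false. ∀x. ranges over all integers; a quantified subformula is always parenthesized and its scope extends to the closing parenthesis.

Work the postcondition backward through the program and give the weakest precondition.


Working backward. After the program, the postcondition (¬(z + 4 ≥ -2)) → (2*val = -8 → 2*z - 4 > z + 8) must hold; in canonical form it is (¬(z ≥ -6)) → (2*val = -8 → z > 12).
Before assert 2*val + 1 > -5: 2*val > -6 ∧ ((¬(z ≥ -6)) → (2*val = -8 → z > 12))
Before val := 2*val + 6: 4*val > -18 ∧ ((¬(z ≥ -6)) → (4*val = -20 → z > 12))
Before havoc z: ∀z_1. (4*val > -18 ∧ ((¬(z_1 ≥ -6)) → (4*val = -20 → z_1 > 12)))
Answer: WP = ∀z_1. (4*val > -18 ∧ ((¬(z_1 ≥ -6)) → (4*val = -20 → z_1 > 12)))


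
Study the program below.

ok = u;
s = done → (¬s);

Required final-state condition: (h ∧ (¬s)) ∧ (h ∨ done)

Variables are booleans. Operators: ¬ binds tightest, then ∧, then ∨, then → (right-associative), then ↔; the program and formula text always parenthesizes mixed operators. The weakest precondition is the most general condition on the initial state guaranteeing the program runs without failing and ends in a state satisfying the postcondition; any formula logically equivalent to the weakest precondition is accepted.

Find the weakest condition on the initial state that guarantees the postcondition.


Working backward. After the program, the postcondition (h ∧ (¬s)) ∧ (h ∨ done) must hold; in canonical form it is h ∧ (¬s) ∧ (h ∨ done).
Before s := done → (¬s): h ∧ (¬(done → (¬s))) ∧ (h ∨ done)
Before ok := u: h ∧ (¬(done → (¬s))) ∧ (h ∨ done)
Answer: WP = h ∧ (¬(done → (¬s))) ∧ (h ∨ done)


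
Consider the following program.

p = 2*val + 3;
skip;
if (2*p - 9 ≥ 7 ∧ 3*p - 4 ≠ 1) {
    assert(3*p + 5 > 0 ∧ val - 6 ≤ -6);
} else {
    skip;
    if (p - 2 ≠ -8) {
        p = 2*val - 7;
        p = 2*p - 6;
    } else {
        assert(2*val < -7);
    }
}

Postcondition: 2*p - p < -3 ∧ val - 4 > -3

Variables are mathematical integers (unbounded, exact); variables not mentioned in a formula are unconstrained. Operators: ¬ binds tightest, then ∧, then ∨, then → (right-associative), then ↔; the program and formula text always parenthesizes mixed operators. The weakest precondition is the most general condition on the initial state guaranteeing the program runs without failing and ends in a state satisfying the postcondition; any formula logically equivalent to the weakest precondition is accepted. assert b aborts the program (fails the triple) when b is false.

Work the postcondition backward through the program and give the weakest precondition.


Working backward. After the program, the postcondition 2*p - p < -3 ∧ val - 4 > -3 must hold; in canonical form it is p < -3 ∧ val > 1.
Then branch requires 3*p > -5 ∧ val ≤ 0 ∧ p < -3 ∧ val > 1; else branch requires (p ≠ -6 → (4*val < 17 ∧ val > 1)) ∧ ((¬(p ≠ -6)) → (2*val < -7 ∧ p < -3 ∧ val > 1)).
Before the if: ((2*p ≥ 16 ∧ 3*p ≠ 5) → (3*p > -5 ∧ val ≤ 0 ∧ p < -3 ∧ val > 1)) ∧ ((¬(2*p ≥ 16 ∧ 3*p ≠ 5)) → ((p ≠ -6 → (4*val < 17 ∧ val > 1)) ∧ ((¬(p ≠ -6)) → (2*val < -7 ∧ p < -3 ∧ val > 1))))
Before skip: ((2*p ≥ 16 ∧ 3*p ≠ 5) → (3*p > -5 ∧ val ≤ 0 ∧ p < -3 ∧ val > 1)) ∧ ((¬(2*p ≥ 16 ∧ 3*p ≠ 5)) → ((p ≠ -6 → (4*val < 17 ∧ val > 1)) ∧ ((¬(p ≠ -6)) → (2*val < -7 ∧ p < -3 ∧ val > 1))))
Before p := 2*val + 3: ((4*val ≥ 10 ∧ 6*val ≠ -4) → (6*val > -14 ∧ val ≤ 0 ∧ 2*val < -6 ∧ val > 1)) ∧ ((¬(4*val ≥ 10 ∧ 6*val ≠ -4)) → ((2*val ≠ -9 → (4*val < 17 ∧ val > 1)) ∧ ((¬(2*val ≠ -9)) → (2*val < -7 ∧ 2*val < -6 ∧ val > 1))))
Answer: WP = ((4*val ≥ 10 ∧ 6*val ≠ -4) → (6*val > -14 ∧ val ≤ 0 ∧ 2*val < -6 ∧ val > 1)) ∧ ((¬(4*val ≥ 10 ∧ 6*val ≠ -4)) → ((2*val ≠ -9 → (4*val < 17 ∧ val > 1)) ∧ ((¬(2*val ≠ -9)) → (2*val < -7 ∧ 2*val < -6 ∧ val > 1))))


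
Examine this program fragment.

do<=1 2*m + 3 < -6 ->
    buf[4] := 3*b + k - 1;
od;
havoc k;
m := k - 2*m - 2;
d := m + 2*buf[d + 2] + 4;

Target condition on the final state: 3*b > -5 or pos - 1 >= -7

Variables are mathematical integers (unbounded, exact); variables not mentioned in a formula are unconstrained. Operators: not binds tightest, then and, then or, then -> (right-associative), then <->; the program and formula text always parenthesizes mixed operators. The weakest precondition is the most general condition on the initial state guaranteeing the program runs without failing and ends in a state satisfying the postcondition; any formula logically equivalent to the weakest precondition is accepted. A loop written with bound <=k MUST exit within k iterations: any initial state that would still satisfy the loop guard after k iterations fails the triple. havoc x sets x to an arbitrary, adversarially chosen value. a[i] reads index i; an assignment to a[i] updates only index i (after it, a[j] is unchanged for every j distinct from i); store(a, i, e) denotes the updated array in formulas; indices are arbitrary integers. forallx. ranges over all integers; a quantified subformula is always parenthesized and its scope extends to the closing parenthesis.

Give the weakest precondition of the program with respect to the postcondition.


Working backward. After the program, the postcondition 3*b > -5 or pos - 1 >= -7 must hold; in canonical form it is 3*b > -5 or pos >= -6.
Before d := m + 2*buf[d + 2] + 4: 3*b > -5 or pos >= -6
Before m := k - 2*m - 2: 3*b > -5 or pos >= -6
Before havoc k: 3*b > -5 or pos >= -6
Before the loop (bound <=1), unroll the exhaustion recursion (WP_0 = exit-now case; WP_j = one more guarded iteration, up to j = 1):
  WP_0: (not (2*m < -9)) and (3*b > -5 or pos >= -6)
  WP_1: (2*m < -9 -> ((not (2*m < -9)) and (3*b > -5 or pos >= -6))) and ((not (2*m < -9)) -> (3*b > -5 or pos >= -6))
So before the loop: (2*m < -9 -> ((not (2*m < -9)) and (3*b > -5 or pos >= -6))) and ((not (2*m < -9)) -> (3*b > -5 or pos >= -6))
Answer: WP = (2*m < -9 -> ((not (2*m < -9)) and (3*b > -5 or pos >= -6))) and ((not (2*m < -9)) -> (3*b > -5 or pos >= -6))
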